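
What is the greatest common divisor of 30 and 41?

gcd(41, 30):
  41 = 1×30 + 11
  30 = 2×11 + 8
  11 = 1×8 + 3
  8 = 2×3 + 2
  3 = 1×2 + 1
  2 = 2×1
so gcd(41, 30) = 1.

1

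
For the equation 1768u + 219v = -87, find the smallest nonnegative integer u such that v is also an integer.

gcd(1768, 219):
  1768 = 8*219 + 16
  219 = 13*16 + 11
  16 = 1*11 + 5
  11 = 2*5 + 1
  5 = 5*1
so gcd(1768, 219) = 1.
1 divides -87, so solutions exist.
Back-substitute for Bézout coefficients:
  1 = 11 - 2*5
  ... = 1768*(-41) + 219*(331)
Scale by -87/1 = -87: (u₀, v₀) = (3567, -28797).
General solution: u = 3567 + 219t, v = -28797 - 1768t for integer t.
u ≥ 0: smallest is 3567 mod 219 = 63 (at t = -16), with v = -509.

63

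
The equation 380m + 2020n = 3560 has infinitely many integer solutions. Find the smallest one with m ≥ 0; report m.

gcd(2020, 380):
  2020 = 5·380 + 120
  380 = 3·120 + 20
  120 = 6·20
so gcd(2020, 380) = 20.
20 divides 3560, so solutions exist.
Back-substitute for Bézout coefficients:
  20 = 380 - 3·120
  ... = 380·(16) + 2020·(-3)
Scale by 3560/20 = 178: (m₀, n₀) = (2848, -534).
General solution: m = 2848 + 101t, n = -534 - 19t for integer t.
m ≥ 0: smallest is 2848 mod 101 = 20 (at t = -28), with n = -2.

20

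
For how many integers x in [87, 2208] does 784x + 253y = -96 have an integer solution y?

8

gcd(784, 253) = 1.
By Bézout, 784×(81) + 253×(-251) = 1.
Particular solution: (67, -208).
General solution: x = 67 + 253t, y = -208 - 784t for integer t.
87 ≤ 67 + 253t ≤ 2208 gives t ∈ [1, 8], which is 8 values.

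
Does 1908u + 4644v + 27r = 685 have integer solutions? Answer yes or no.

gcd(4644, 1908) = 36  (4644 = 2·1908 + 828, 1908 = 2·828 + 252, 828 = 3·252 + 72, 252 = 3·72 + 36, 72 = 2·36).
gcd(36, 27) = 9.
9 does not divide 685 (remainder 1), so no integer solutions.

no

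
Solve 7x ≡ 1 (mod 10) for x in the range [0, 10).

3

gcd(10, 7) = 1.
By Bézout, 7*(3) + 10*(-2) = 1.
So 7*3 ≡ 1 (mod 10), and 3 mod 10 = 3.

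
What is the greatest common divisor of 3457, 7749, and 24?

gcd(7749, 3457) = 1  (7749 = 2*3457 + 835, 3457 = 4*835 + 117, 835 = 7*117 + 16, 117 = 7*16 + 5, 16 = 3*5 + 1, 5 = 5*1).
gcd(1, 24) = 1.

1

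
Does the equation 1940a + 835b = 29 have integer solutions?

no

gcd(1940, 835) = 5  (1940 = 2·835 + 270, 835 = 3·270 + 25, 270 = 10·25 + 20, 25 = 1·20 + 5, 20 = 4·5).
5 does not divide 29 (remainder 4), so no integer solutions.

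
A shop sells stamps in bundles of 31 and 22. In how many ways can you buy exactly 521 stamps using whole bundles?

Need nonnegative integers with 31j + 22k = 521.
gcd(31, 22) = 1, and 31·(5) + 22·(-7) = 1.
So (j₀, k₀) = (2605, -3647); general j = 2605 + 22t, k = -3647 - 31t.
j ≥ 0 ⇒ t ≥ -118; k ≥ 0 ⇒ t ≤ -118. That's 1 value of t.

1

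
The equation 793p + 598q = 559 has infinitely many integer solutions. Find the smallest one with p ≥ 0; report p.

9

gcd(793, 598) = 13  (793 = 1×598 + 195, 598 = 3×195 + 13, 195 = 15×13).
13 divides 559, so solutions exist.
Back-substituting, 793×(-3) + 598×(4) = 13.
Scale by 559/13 = 43: (p₀, q₀) = (-129, 172).
General solution: p = -129 + 46t, q = 172 - 61t for integer t.
p ≥ 0: smallest is -129 mod 46 = 9 (at t = 3), with q = -11.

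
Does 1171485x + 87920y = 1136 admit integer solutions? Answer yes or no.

no

gcd(1171485, 87920) = 35.
35 does not divide 1136 (remainder 16), so no integer solutions.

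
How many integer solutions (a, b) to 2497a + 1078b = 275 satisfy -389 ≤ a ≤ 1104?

gcd(2497, 1078) = 11.
By Bézout, 2497×(19) + 1078×(-44) = 11.
Particular solution: (83, -192).
General solution: a = 83 + 98t, b = -192 - 227t for integer t.
-389 ≤ 83 + 98t ≤ 1104 gives t ∈ [-4, 10], which is 15 values.

15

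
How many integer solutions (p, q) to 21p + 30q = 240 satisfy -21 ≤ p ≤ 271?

30

gcd(30, 21) = 3.
By Bézout, 21×(3) + 30×(-2) = 3.
Particular solution: (0, 8).
General solution: p = 0 + 10t, q = 8 - 7t for integer t.
-21 ≤ 0 + 10t ≤ 271 gives t ∈ [-2, 27], which is 30 values.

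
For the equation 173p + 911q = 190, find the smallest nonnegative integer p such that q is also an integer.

gcd(911, 173) = 1.
1 divides 190, so solutions exist.
By Bézout, 173·(-416) + 911·(79) = 1.
Scale by 190/1 = 190: (p₀, q₀) = (-79040, 15010).
General solution: p = -79040 + 911t, q = 15010 - 173t for integer t.
p ≥ 0: smallest is -79040 mod 911 = 217 (at t = 87), with q = -41.

217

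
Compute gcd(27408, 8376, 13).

gcd(27408, 8376) = 24.
gcd(24, 13) = 1.

1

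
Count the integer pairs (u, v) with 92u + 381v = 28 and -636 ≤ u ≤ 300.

gcd(381, 92):
  381 = 4×92 + 13
  92 = 7×13 + 1
  13 = 13×1
so gcd(381, 92) = 1.
Back-substitute for Bézout coefficients:
  1 = 92 - 7×13
  ... = 92×(29) + 381×(-7)
Scale by 28: particular solution (812, -196); reduce u mod 381: (50, -12).
General solution: u = 50 + 381t, v = -12 - 92t for integer t.
-636 ≤ 50 + 381t ≤ 300 gives t ∈ [-1, 0], which is 2 values.

2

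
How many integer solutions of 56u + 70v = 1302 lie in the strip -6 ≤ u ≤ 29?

gcd(70, 56):
  70 = 1·56 + 14
  56 = 4·14
so gcd(70, 56) = 14.
Back-substitute for Bézout coefficients:
  14 = 70 - 1·56
  ... = 56·(-1) + 70·(1)
Scale by 93: particular solution (-93, 93); reduce u mod 5: (2, 17).
General solution: u = 2 + 5t, v = 17 - 4t for integer t.
-6 ≤ 2 + 5t ≤ 29 gives t ∈ [-1, 5], which is 7 values.

7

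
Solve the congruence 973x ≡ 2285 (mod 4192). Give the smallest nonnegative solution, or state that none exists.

3393

gcd(4192, 973):
  4192 = 4·973 + 300
  973 = 3·300 + 73
  300 = 4·73 + 8
  73 = 9·8 + 1
  8 = 8·1
so gcd(4192, 973) = 1.
1 divides 2285, so solutions exist.
Back-substitute for Bézout coefficients:
  1 = 73 - 9·8
  ... = 973·(517) + 4192·(-120)
So 973·(517) ≡ 1 (mod 4192); multiply by 2285: x ≡ 1181345 (mod 4192).
Smallest nonnegative: x = 1181345 mod 4192 = 3393.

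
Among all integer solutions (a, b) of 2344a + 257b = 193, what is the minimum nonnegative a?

114

gcd(2344, 257) = 1.
1 divides 193, so solutions exist.
By Bézout, 2344·(-58) + 257·(529) = 1.
Scale by 193/1 = 193: (a₀, b₀) = (-11194, 102097).
General solution: a = -11194 + 257t, b = 102097 - 2344t for integer t.
a ≥ 0: smallest is -11194 mod 257 = 114 (at t = 44), with b = -1039.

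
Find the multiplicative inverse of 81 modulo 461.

74

gcd(461, 81) = 1.
By Bézout, 81*(74) + 461*(-13) = 1.
So 81*74 ≡ 1 (mod 461), and 74 mod 461 = 74.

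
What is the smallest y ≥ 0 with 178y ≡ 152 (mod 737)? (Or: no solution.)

gcd(737, 178):
  737 = 4×178 + 25
  178 = 7×25 + 3
  25 = 8×3 + 1
  3 = 3×1
so gcd(737, 178) = 1.
1 divides 152, so solutions exist.
Back-substitute for Bézout coefficients:
  1 = 25 - 8×3
  ... = 178×(-236) + 737×(57)
So 178×(-236) ≡ 1 (mod 737); multiply by 152: y ≡ -35872 (mod 737).
Smallest nonnegative: y = -35872 mod 737 = 241.

241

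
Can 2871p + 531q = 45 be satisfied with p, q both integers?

gcd(2871, 531) = 9  (2871 = 5·531 + 216, 531 = 2·216 + 99, 216 = 2·99 + 18, 99 = 5·18 + 9, 18 = 2·9).
9 divides 45, so integer solutions exist.

yes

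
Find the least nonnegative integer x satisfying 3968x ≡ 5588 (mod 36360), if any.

no solution

gcd(36360, 3968) = 8.
8 does not divide 5588, so the congruence has no solution.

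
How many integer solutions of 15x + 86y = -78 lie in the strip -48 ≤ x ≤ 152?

gcd(86, 15) = 1  (86 = 5×15 + 11, 15 = 1×11 + 4, 11 = 2×4 + 3, 4 = 1×3 + 1, 3 = 3×1).
Back-substituting, 15×(23) + 86×(-4) = 1.
Scale by -78: particular solution (-1794, 312); reduce x mod 86: (12, -3).
General solution: x = 12 + 86t, y = -3 - 15t for integer t.
-48 ≤ 12 + 86t ≤ 152 gives t ∈ [0, 1], which is 2 values.

2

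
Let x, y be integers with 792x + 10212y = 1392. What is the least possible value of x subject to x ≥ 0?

337

gcd(10212, 792):
  10212 = 12*792 + 708
  792 = 1*708 + 84
  708 = 8*84 + 36
  84 = 2*36 + 12
  36 = 3*12
so gcd(10212, 792) = 12.
12 divides 1392, so solutions exist.
Back-substitute for Bézout coefficients:
  12 = 84 - 2*36
  ... = 792*(245) + 10212*(-19)
Scale by 1392/12 = 116: (x₀, y₀) = (28420, -2204).
General solution: x = 28420 + 851t, y = -2204 - 66t for integer t.
x ≥ 0: smallest is 28420 mod 851 = 337 (at t = -33), with y = -26.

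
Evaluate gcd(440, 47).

gcd(440, 47) = 1  (440 = 9·47 + 17, 47 = 2·17 + 13, 17 = 1·13 + 4, 13 = 3·4 + 1, 4 = 4·1).

1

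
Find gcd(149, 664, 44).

1

gcd(664, 149):
  664 = 4×149 + 68
  149 = 2×68 + 13
  68 = 5×13 + 3
  13 = 4×3 + 1
  3 = 3×1
so gcd(664, 149) = 1.
gcd(1, 44) = 1.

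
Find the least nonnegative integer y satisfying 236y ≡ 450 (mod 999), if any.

gcd(999, 236) = 1.
1 divides 450, so solutions exist.
By Bézout, 236×(-436) + 999×(103) = 1.
So 236×(-436) ≡ 1 (mod 999); multiply by 450: y ≡ -196200 (mod 999).
Smallest nonnegative: y = -196200 mod 999 = 603.

603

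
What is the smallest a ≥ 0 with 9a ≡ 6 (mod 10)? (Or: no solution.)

4

gcd(10, 9):
  10 = 1·9 + 1
  9 = 9·1
so gcd(10, 9) = 1.
1 divides 6, so solutions exist.
Back-substitute for Bézout coefficients:
  1 = 10 - 1·9
  ... = 9·(-1) + 10·(1)
So 9·(-1) ≡ 1 (mod 10); multiply by 6: a ≡ -6 (mod 10).
Smallest nonnegative: a = -6 mod 10 = 4.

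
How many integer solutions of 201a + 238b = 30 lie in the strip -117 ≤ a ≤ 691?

gcd(238, 201):
  238 = 1×201 + 37
  201 = 5×37 + 16
  37 = 2×16 + 5
  16 = 3×5 + 1
  5 = 5×1
so gcd(238, 201) = 1.
Back-substitute for Bézout coefficients:
  1 = 16 - 3×5
  ... = 201×(45) + 238×(-38)
Scale by 30: particular solution (1350, -1140); reduce a mod 238: (160, -135).
General solution: a = 160 + 238t, b = -135 - 201t for integer t.
-117 ≤ 160 + 238t ≤ 691 gives t ∈ [-1, 2], which is 4 values.

4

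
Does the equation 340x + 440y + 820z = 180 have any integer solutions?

gcd(440, 340) = 20.
gcd(20, 820) = 20.
20 divides 180, so integer solutions exist.

yes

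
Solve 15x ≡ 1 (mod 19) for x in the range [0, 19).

gcd(19, 15) = 1.
By Bézout, 15·(-5) + 19·(4) = 1.
So 15·-5 ≡ 1 (mod 19), and -5 mod 19 = 14.

14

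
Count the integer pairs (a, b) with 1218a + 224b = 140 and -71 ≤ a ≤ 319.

gcd(1218, 224) = 14.
By Bézout, 1218*(7) + 224*(-38) = 14.
Particular solution: (6, -32).
General solution: a = 6 + 16t, b = -32 - 87t for integer t.
-71 ≤ 6 + 16t ≤ 319 gives t ∈ [-4, 19], which is 24 values.

24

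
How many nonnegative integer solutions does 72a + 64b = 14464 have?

gcd(72, 64) = 8.
By Bézout, 72·(1) + 64·(-1) = 8.
One solution: (0, 226).
General: a = 0 + 8t, b = 226 - 9t.
a ≥ 0 ⇒ t ≥ 0; b ≥ 0 ⇒ t ≤ 25. So t ∈ [0, 25]: 26 solutions.

26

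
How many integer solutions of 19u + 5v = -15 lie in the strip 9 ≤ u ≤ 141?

gcd(19, 5) = 1  (19 = 3×5 + 4, 5 = 1×4 + 1, 4 = 4×1).
Back-substituting, 19×(-1) + 5×(4) = 1.
Scale by -15: particular solution (15, -60); reduce u mod 5: (0, -3).
General solution: u = 0 + 5t, v = -3 - 19t for integer t.
9 ≤ 0 + 5t ≤ 141 gives t ∈ [2, 28], which is 27 values.

27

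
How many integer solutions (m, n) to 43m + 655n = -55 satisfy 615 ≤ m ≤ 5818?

gcd(655, 43) = 1  (655 = 15·43 + 10, 43 = 4·10 + 3, 10 = 3·3 + 1, 3 = 3·1).
Back-substituting, 43·(-198) + 655·(13) = 1.
Scale by -55: particular solution (10890, -715); reduce m mod 655: (410, -27).
General solution: m = 410 + 655t, n = -27 - 43t for integer t.
615 ≤ 410 + 655t ≤ 5818 gives t ∈ [1, 8], which is 8 values.

8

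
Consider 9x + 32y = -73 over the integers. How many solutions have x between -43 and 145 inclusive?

gcd(32, 9) = 1  (32 = 3·9 + 5, 9 = 1·5 + 4, 5 = 1·4 + 1, 4 = 4·1).
Back-substituting, 9·(-7) + 32·(2) = 1.
Scale by -73: particular solution (511, -146); reduce x mod 32: (31, -11).
General solution: x = 31 + 32t, y = -11 - 9t for integer t.
-43 ≤ 31 + 32t ≤ 145 gives t ∈ [-2, 3], which is 6 values.

6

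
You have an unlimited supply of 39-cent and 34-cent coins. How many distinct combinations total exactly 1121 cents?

Need nonnegative integers with 39j + 34k = 1121.
gcd(39, 34) = 1, and 39·(7) + 34·(-8) = 1.
So (j₀, k₀) = (7847, -8968); general j = 7847 + 34t, k = -8968 - 39t.
j ≥ 0 ⇒ t ≥ -230; k ≥ 0 ⇒ t ≤ -230. That's 1 value of t.

1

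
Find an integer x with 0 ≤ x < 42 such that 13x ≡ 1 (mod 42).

gcd(42, 13):
  42 = 3·13 + 3
  13 = 4·3 + 1
  3 = 3·1
so gcd(42, 13) = 1.
Back-substitute for Bézout coefficients:
  1 = 13 - 4·3
  ... = 13·(13) + 42·(-4)
So 13·13 ≡ 1 (mod 42), and 13 mod 42 = 13.

13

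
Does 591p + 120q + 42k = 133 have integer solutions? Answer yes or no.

gcd(591, 120) = 3  (591 = 4·120 + 111, 120 = 1·111 + 9, 111 = 12·9 + 3, 9 = 3·3).
gcd(3, 42) = 3.
3 does not divide 133 (remainder 1), so no integer solutions.

no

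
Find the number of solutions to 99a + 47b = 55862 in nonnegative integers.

12

gcd(99, 47) = 1  (99 = 2×47 + 5, 47 = 9×5 + 2, 5 = 2×2 + 1, 2 = 2×1).
Back-substituting, 99×(19) + 47×(-40) = 1.
Scale by 55862: one solution is (1061378, -2234480). Reduce a mod 47: (24, 1138).
General: a = 24 + 47t, b = 1138 - 99t.
a ≥ 0 ⇒ t ≥ 0; b ≥ 0 ⇒ t ≤ 11. So t ∈ [0, 11]: 12 solutions.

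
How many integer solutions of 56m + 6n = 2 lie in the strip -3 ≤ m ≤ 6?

3

gcd(56, 6):
  56 = 9·6 + 2
  6 = 3·2
so gcd(56, 6) = 2.
Back-substitute for Bézout coefficients:
  2 = 56 - 9·6
  ... = 56·(1) + 6·(-9)
Scale by 1: particular solution (1, -9); reduce m mod 3: (1, -9).
General solution: m = 1 + 3t, n = -9 - 28t for integer t.
-3 ≤ 1 + 3t ≤ 6 gives t ∈ [-1, 1], which is 3 values.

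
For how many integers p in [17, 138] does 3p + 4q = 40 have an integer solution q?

30

gcd(4, 3) = 1.
By Bézout, 3×(-1) + 4×(1) = 1.
Particular solution: (0, 10).
General solution: p = 0 + 4t, q = 10 - 3t for integer t.
17 ≤ 0 + 4t ≤ 138 gives t ∈ [5, 34], which is 30 values.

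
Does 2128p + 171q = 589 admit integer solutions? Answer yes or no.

yes

gcd(2128, 171) = 19.
19 divides 589, so integer solutions exist.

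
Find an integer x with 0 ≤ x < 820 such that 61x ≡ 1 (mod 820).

gcd(820, 61) = 1.
By Bézout, 61·(121) + 820·(-9) = 1.
So 61·121 ≡ 1 (mod 820), and 121 mod 820 = 121.

121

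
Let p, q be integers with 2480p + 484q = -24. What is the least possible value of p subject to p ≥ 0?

48

gcd(2480, 484) = 4.
4 divides -24, so solutions exist.
By Bézout, 2480×(-8) + 484×(41) = 4.
Scale by -24/4 = -6: (p₀, q₀) = (48, -246).
General solution: p = 48 + 121t, q = -246 - 620t for integer t.
p ≥ 0: smallest is 48 mod 121 = 48 (at t = 0), with q = -246.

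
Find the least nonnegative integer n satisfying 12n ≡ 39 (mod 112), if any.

gcd(112, 12):
  112 = 9×12 + 4
  12 = 3×4
so gcd(112, 12) = 4.
4 does not divide 39, so the congruence has no solution.

no solution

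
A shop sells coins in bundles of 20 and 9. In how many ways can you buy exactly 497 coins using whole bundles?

Need nonnegative integers with 20j + 9k = 497.
gcd(20, 9) = 1, and 20·(-4) + 9·(9) = 1.
So (j₀, k₀) = (-1988, 4473); general j = -1988 + 9t, k = 4473 - 20t.
j ≥ 0 ⇒ t ≥ 221; k ≥ 0 ⇒ t ≤ 223. That's 3 values of t.

3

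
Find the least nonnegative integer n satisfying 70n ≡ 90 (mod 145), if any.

gcd(145, 70):
  145 = 2·70 + 5
  70 = 14·5
so gcd(145, 70) = 5.
5 divides 90, so solutions exist.
Back-substitute for Bézout coefficients:
  5 = 145 - 2·70
  ... = 70·(-2) + 145·(1)
So 70·(-2) ≡ 5 (mod 145); multiply by 18: n ≡ -36 (mod 29).
Smallest nonnegative: n = -36 mod 29 = 22.

22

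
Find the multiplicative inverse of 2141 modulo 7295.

6266

gcd(7295, 2141) = 1.
By Bézout, 2141×(-1029) + 7295×(302) = 1.
So 2141×-1029 ≡ 1 (mod 7295), and -1029 mod 7295 = 6266.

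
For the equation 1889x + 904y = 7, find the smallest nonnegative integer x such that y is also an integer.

759

gcd(1889, 904) = 1.
1 divides 7, so solutions exist.
By Bézout, 1889·(-279) + 904·(583) = 1.
Scale by 7/1 = 7: (x₀, y₀) = (-1953, 4081).
General solution: x = -1953 + 904t, y = 4081 - 1889t for integer t.
x ≥ 0: smallest is -1953 mod 904 = 759 (at t = 3), with y = -1586.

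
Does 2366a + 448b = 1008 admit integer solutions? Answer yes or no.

yes

gcd(2366, 448) = 14  (2366 = 5*448 + 126, 448 = 3*126 + 70, 126 = 1*70 + 56, 70 = 1*56 + 14, 56 = 4*14).
14 divides 1008, so integer solutions exist.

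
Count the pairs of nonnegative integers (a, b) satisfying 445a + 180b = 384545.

gcd(445, 180) = 5  (445 = 2×180 + 85, 180 = 2×85 + 10, 85 = 8×10 + 5, 10 = 2×5).
Back-substituting, 445×(17) + 180×(-42) = 5.
Scale by 76909: one solution is (1307453, -3230178). Reduce a mod 36: (5, 2124).
General: a = 5 + 36t, b = 2124 - 89t.
a ≥ 0 ⇒ t ≥ 0; b ≥ 0 ⇒ t ≤ 23. So t ∈ [0, 23]: 24 solutions.

24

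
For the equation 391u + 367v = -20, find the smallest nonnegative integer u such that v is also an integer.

gcd(391, 367) = 1.
1 divides -20, so solutions exist.
By Bézout, 391·(-107) + 367·(114) = 1.
Scale by -20/1 = -20: (u₀, v₀) = (2140, -2280).
General solution: u = 2140 + 367t, v = -2280 - 391t for integer t.
u ≥ 0: smallest is 2140 mod 367 = 305 (at t = -5), with v = -325.

305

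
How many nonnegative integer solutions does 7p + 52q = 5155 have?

15

gcd(52, 7) = 1.
By Bézout, 7·(15) + 52·(-2) = 1.
One solution: (1, 99).
General: p = 1 + 52t, q = 99 - 7t.
p ≥ 0 ⇒ t ≥ 0; q ≥ 0 ⇒ t ≤ 14. So t ∈ [0, 14]: 15 solutions.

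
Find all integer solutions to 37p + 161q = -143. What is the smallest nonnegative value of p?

gcd(161, 37) = 1.
1 divides -143, so solutions exist.
By Bézout, 37*(74) + 161*(-17) = 1.
Scale by -143/1 = -143: (p₀, q₀) = (-10582, 2431).
General solution: p = -10582 + 161t, q = 2431 - 37t for integer t.
p ≥ 0: smallest is -10582 mod 161 = 44 (at t = 66), with q = -11.

44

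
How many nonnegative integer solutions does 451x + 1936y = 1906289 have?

gcd(1936, 451) = 11  (1936 = 4×451 + 132, 451 = 3×132 + 55, 132 = 2×55 + 22, 55 = 2×22 + 11, 22 = 2×11).
Back-substituting, 451×(73) + 1936×(-17) = 11.
Scale by 173299: one solution is (12650827, -2946083). Reduce x mod 176: (123, 956).
General: x = 123 + 176t, y = 956 - 41t.
x ≥ 0 ⇒ t ≥ 0; y ≥ 0 ⇒ t ≤ 23. So t ∈ [0, 23]: 24 solutions.

24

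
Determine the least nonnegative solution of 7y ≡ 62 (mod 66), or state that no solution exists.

56

gcd(66, 7) = 1  (66 = 9*7 + 3, 7 = 2*3 + 1, 3 = 3*1).
1 divides 62, so solutions exist.
Back-substituting, 7*(19) + 66*(-2) = 1.
So 7*(19) ≡ 1 (mod 66); multiply by 62: y ≡ 1178 (mod 66).
Smallest nonnegative: y = 1178 mod 66 = 56.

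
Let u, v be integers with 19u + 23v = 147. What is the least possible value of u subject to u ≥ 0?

15

gcd(23, 19):
  23 = 1×19 + 4
  19 = 4×4 + 3
  4 = 1×3 + 1
  3 = 3×1
so gcd(23, 19) = 1.
1 divides 147, so solutions exist.
Back-substitute for Bézout coefficients:
  1 = 4 - 1×3
  ... = 19×(-6) + 23×(5)
Scale by 147/1 = 147: (u₀, v₀) = (-882, 735).
General solution: u = -882 + 23t, v = 735 - 19t for integer t.
u ≥ 0: smallest is -882 mod 23 = 15 (at t = 39), with v = -6.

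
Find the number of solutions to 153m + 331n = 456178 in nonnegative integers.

gcd(331, 153) = 1  (331 = 2·153 + 25, 153 = 6·25 + 3, 25 = 8·3 + 1, 3 = 3·1).
Back-substituting, 153·(-106) + 331·(49) = 1.
Scale by 456178: one solution is (-48354868, 22352722). Reduce m mod 331: (260, 1258).
General: m = 260 + 331t, n = 1258 - 153t.
m ≥ 0 ⇒ t ≥ 0; n ≥ 0 ⇒ t ≤ 8. So t ∈ [0, 8]: 9 solutions.

9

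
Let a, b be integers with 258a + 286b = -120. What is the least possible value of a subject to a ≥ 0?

86

gcd(286, 258):
  286 = 1·258 + 28
  258 = 9·28 + 6
  28 = 4·6 + 4
  6 = 1·4 + 2
  4 = 2·2
so gcd(286, 258) = 2.
2 divides -120, so solutions exist.
Back-substitute for Bézout coefficients:
  2 = 6 - 1·4
  ... = 258·(51) + 286·(-46)
Scale by -120/2 = -60: (a₀, b₀) = (-3060, 2760).
General solution: a = -3060 + 143t, b = 2760 - 129t for integer t.
a ≥ 0: smallest is -3060 mod 143 = 86 (at t = 22), with b = -78.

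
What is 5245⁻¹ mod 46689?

gcd(46689, 5245) = 1  (46689 = 8*5245 + 4729, 5245 = 1*4729 + 516, 4729 = 9*516 + 85, 516 = 6*85 + 6, 85 = 14*6 + 1, 6 = 6*1).
Back-substituting, 5245*(-7691) + 46689*(864) = 1.
So 5245*-7691 ≡ 1 (mod 46689), and -7691 mod 46689 = 38998.

38998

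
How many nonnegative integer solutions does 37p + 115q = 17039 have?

gcd(115, 37) = 1  (115 = 3*37 + 4, 37 = 9*4 + 1, 4 = 4*1).
Back-substituting, 37*(28) + 115*(-9) = 1.
Scale by 17039: one solution is (477092, -153351). Reduce p mod 115: (72, 125).
General: p = 72 + 115t, q = 125 - 37t.
p ≥ 0 ⇒ t ≥ 0; q ≥ 0 ⇒ t ≤ 3. So t ∈ [0, 3]: 4 solutions.

4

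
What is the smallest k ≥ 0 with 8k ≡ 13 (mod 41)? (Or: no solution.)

gcd(41, 8) = 1  (41 = 5·8 + 1, 8 = 8·1).
1 divides 13, so solutions exist.
Back-substituting, 8·(-5) + 41·(1) = 1.
So 8·(-5) ≡ 1 (mod 41); multiply by 13: k ≡ -65 (mod 41).
Smallest nonnegative: k = -65 mod 41 = 17.

17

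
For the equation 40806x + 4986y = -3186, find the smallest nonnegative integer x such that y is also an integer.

gcd(40806, 4986) = 18  (40806 = 8×4986 + 918, 4986 = 5×918 + 396, 918 = 2×396 + 126, 396 = 3×126 + 18, 126 = 7×18).
18 divides -3186, so solutions exist.
Back-substituting, 40806×(-38) + 4986×(311) = 18.
Scale by -3186/18 = -177: (x₀, y₀) = (6726, -55047).
General solution: x = 6726 + 277t, y = -55047 - 2267t for integer t.
x ≥ 0: smallest is 6726 mod 277 = 78 (at t = -24), with y = -639.

78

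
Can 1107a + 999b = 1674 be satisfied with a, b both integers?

yes

gcd(1107, 999) = 27  (1107 = 1×999 + 108, 999 = 9×108 + 27, 108 = 4×27).
27 divides 1674, so integer solutions exist.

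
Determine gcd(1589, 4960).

1

gcd(4960, 1589):
  4960 = 3*1589 + 193
  1589 = 8*193 + 45
  193 = 4*45 + 13
  45 = 3*13 + 6
  13 = 2*6 + 1
  6 = 6*1
so gcd(4960, 1589) = 1.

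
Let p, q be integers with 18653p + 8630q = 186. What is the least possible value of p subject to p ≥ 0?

gcd(18653, 8630) = 1.
1 divides 186, so solutions exist.
By Bézout, 18653×(1047) + 8630×(-2263) = 1.
Scale by 186/1 = 186: (p₀, q₀) = (194742, -420918).
General solution: p = 194742 + 8630t, q = -420918 - 18653t for integer t.
p ≥ 0: smallest is 194742 mod 8630 = 4882 (at t = -22), with q = -10552.

4882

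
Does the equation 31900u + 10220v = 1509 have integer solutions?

gcd(31900, 10220) = 20.
20 does not divide 1509 (remainder 9), so no integer solutions.

no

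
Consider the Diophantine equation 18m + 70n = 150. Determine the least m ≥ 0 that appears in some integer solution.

20

gcd(70, 18) = 2.
2 divides 150, so solutions exist.
By Bézout, 18·(4) + 70·(-1) = 2.
Scale by 150/2 = 75: (m₀, n₀) = (300, -75).
General solution: m = 300 + 35t, n = -75 - 9t for integer t.
m ≥ 0: smallest is 300 mod 35 = 20 (at t = -8), with n = -3.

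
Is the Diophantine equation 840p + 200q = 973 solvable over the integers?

no

gcd(840, 200) = 40  (840 = 4·200 + 40, 200 = 5·40).
40 does not divide 973 (remainder 13), so no integer solutions.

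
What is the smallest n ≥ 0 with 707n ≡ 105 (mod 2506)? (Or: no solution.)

gcd(2506, 707) = 7.
7 divides 105, so solutions exist.
By Bézout, 707*(39) + 2506*(-11) = 7.
So 707*(39) ≡ 7 (mod 2506); multiply by 15: n ≡ 585 (mod 358).
Smallest nonnegative: n = 585 mod 358 = 227.

227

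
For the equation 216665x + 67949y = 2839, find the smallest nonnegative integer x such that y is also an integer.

gcd(216665, 67949) = 17  (216665 = 3×67949 + 12818, 67949 = 5×12818 + 3859, 12818 = 3×3859 + 1241, 3859 = 3×1241 + 136, 1241 = 9×136 + 17, 136 = 8×17).
17 divides 2839, so solutions exist.
Back-substituting, 216665×(493) + 67949×(-1572) = 17.
Scale by 2839/17 = 167: (x₀, y₀) = (82331, -262524).
General solution: x = 82331 + 3997t, y = -262524 - 12745t for integer t.
x ≥ 0: smallest is 82331 mod 3997 = 2391 (at t = -20), with y = -7624.

2391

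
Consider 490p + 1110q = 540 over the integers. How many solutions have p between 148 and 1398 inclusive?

12

gcd(1110, 490) = 10  (1110 = 2·490 + 130, 490 = 3·130 + 100, 130 = 1·100 + 30, 100 = 3·30 + 10, 30 = 3·10).
Back-substituting, 490·(34) + 1110·(-15) = 10.
Scale by 54: particular solution (1836, -810); reduce p mod 111: (60, -26).
General solution: p = 60 + 111t, q = -26 - 49t for integer t.
148 ≤ 60 + 111t ≤ 1398 gives t ∈ [1, 12], which is 12 values.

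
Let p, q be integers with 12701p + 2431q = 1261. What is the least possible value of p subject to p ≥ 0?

78

gcd(12701, 2431) = 13  (12701 = 5*2431 + 546, 2431 = 4*546 + 247, 546 = 2*247 + 52, 247 = 4*52 + 39, 52 = 1*39 + 13, 39 = 3*13).
13 divides 1261, so solutions exist.
Back-substituting, 12701*(49) + 2431*(-256) = 13.
Scale by 1261/13 = 97: (p₀, q₀) = (4753, -24832).
General solution: p = 4753 + 187t, q = -24832 - 977t for integer t.
p ≥ 0: smallest is 4753 mod 187 = 78 (at t = -25), with q = -407.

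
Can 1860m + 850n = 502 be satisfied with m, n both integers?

gcd(1860, 850) = 10.
10 does not divide 502 (remainder 2), so no integer solutions.

no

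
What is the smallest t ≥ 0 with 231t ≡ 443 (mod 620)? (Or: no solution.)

273

gcd(620, 231):
  620 = 2*231 + 158
  231 = 1*158 + 73
  158 = 2*73 + 12
  73 = 6*12 + 1
  12 = 12*1
so gcd(620, 231) = 1.
1 divides 443, so solutions exist.
Back-substitute for Bézout coefficients:
  1 = 73 - 6*12
  ... = 231*(51) + 620*(-19)
So 231*(51) ≡ 1 (mod 620); multiply by 443: t ≡ 22593 (mod 620).
Smallest nonnegative: t = 22593 mod 620 = 273.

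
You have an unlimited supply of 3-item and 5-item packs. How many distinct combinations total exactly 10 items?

Need nonnegative integers with 3j + 5k = 10.
gcd(3, 5) = 1, and 3·(2) + 5·(-1) = 1.
So (j₀, k₀) = (20, -10); general j = 20 + 5t, k = -10 - 3t.
j ≥ 0 ⇒ t ≥ -4; k ≥ 0 ⇒ t ≤ -4. That's 1 value of t.

1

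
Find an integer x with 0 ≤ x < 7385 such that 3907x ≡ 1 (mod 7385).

gcd(7385, 3907):
  7385 = 1*3907 + 3478
  3907 = 1*3478 + 429
  3478 = 8*429 + 46
  429 = 9*46 + 15
  46 = 3*15 + 1
  15 = 15*1
so gcd(7385, 3907) = 1.
Back-substitute for Bézout coefficients:
  1 = 46 - 3*15
  ... = 3907*(-482) + 7385*(255)
So 3907*-482 ≡ 1 (mod 7385), and -482 mod 7385 = 6903.

6903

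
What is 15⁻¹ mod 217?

gcd(217, 15) = 1.
By Bézout, 15×(29) + 217×(-2) = 1.
So 15×29 ≡ 1 (mod 217), and 29 mod 217 = 29.

29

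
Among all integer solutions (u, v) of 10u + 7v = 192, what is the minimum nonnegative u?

1

gcd(10, 7):
  10 = 1*7 + 3
  7 = 2*3 + 1
  3 = 3*1
so gcd(10, 7) = 1.
1 divides 192, so solutions exist.
Back-substitute for Bézout coefficients:
  1 = 7 - 2*3
  ... = 10*(-2) + 7*(3)
Scale by 192/1 = 192: (u₀, v₀) = (-384, 576).
General solution: u = -384 + 7t, v = 576 - 10t for integer t.
u ≥ 0: smallest is -384 mod 7 = 1 (at t = 55), with v = 26.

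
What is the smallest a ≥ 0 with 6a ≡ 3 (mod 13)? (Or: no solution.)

gcd(13, 6) = 1  (13 = 2×6 + 1, 6 = 6×1).
1 divides 3, so solutions exist.
Back-substituting, 6×(-2) + 13×(1) = 1.
So 6×(-2) ≡ 1 (mod 13); multiply by 3: a ≡ -6 (mod 13).
Smallest nonnegative: a = -6 mod 13 = 7.

7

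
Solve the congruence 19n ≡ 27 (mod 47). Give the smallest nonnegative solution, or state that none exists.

41

gcd(47, 19):
  47 = 2·19 + 9
  19 = 2·9 + 1
  9 = 9·1
so gcd(47, 19) = 1.
1 divides 27, so solutions exist.
Back-substitute for Bézout coefficients:
  1 = 19 - 2·9
  ... = 19·(5) + 47·(-2)
So 19·(5) ≡ 1 (mod 47); multiply by 27: n ≡ 135 (mod 47).
Smallest nonnegative: n = 135 mod 47 = 41.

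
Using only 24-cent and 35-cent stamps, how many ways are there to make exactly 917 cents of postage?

Need nonnegative integers with 24j + 35k = 917.
gcd(24, 35) = 1, and 24·(-16) + 35·(11) = 1.
So (j₀, k₀) = (-14672, 10087); general j = -14672 + 35t, k = 10087 - 24t.
j ≥ 0 ⇒ t ≥ 420; k ≥ 0 ⇒ t ≤ 420. That's 1 value of t.

1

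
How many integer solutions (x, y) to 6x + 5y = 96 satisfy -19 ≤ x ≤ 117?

28

gcd(6, 5) = 1  (6 = 1*5 + 1, 5 = 5*1).
Back-substituting, 6*(1) + 5*(-1) = 1.
Scale by 96: particular solution (96, -96); reduce x mod 5: (1, 18).
General solution: x = 1 + 5t, y = 18 - 6t for integer t.
-19 ≤ 1 + 5t ≤ 117 gives t ∈ [-4, 23], which is 28 values.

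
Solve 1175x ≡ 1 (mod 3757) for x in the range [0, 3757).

gcd(3757, 1175):
  3757 = 3×1175 + 232
  1175 = 5×232 + 15
  232 = 15×15 + 7
  15 = 2×7 + 1
  7 = 7×1
so gcd(3757, 1175) = 1.
Back-substitute for Bézout coefficients:
  1 = 15 - 2×7
  ... = 1175×(502) + 3757×(-157)
So 1175×502 ≡ 1 (mod 3757), and 502 mod 3757 = 502.

502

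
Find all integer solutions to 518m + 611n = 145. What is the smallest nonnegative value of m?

51

gcd(611, 518) = 1.
1 divides 145, so solutions exist.
By Bézout, 518·(-46) + 611·(39) = 1.
Scale by 145/1 = 145: (m₀, n₀) = (-6670, 5655).
General solution: m = -6670 + 611t, n = 5655 - 518t for integer t.
m ≥ 0: smallest is -6670 mod 611 = 51 (at t = 11), with n = -43.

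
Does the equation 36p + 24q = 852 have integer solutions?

gcd(36, 24) = 12  (36 = 1×24 + 12, 24 = 2×12).
12 divides 852, so integer solutions exist.

yes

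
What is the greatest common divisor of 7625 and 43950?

25

gcd(43950, 7625) = 25  (43950 = 5·7625 + 5825, 7625 = 1·5825 + 1800, 5825 = 3·1800 + 425, 1800 = 4·425 + 100, 425 = 4·100 + 25, 100 = 4·25).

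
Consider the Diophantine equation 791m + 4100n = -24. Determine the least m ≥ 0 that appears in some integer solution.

gcd(4100, 791) = 1  (4100 = 5*791 + 145, 791 = 5*145 + 66, 145 = 2*66 + 13, 66 = 5*13 + 1, 13 = 13*1).
1 divides -24, so solutions exist.
Back-substituting, 791*(311) + 4100*(-60) = 1.
Scale by -24/1 = -24: (m₀, n₀) = (-7464, 1440).
General solution: m = -7464 + 4100t, n = 1440 - 791t for integer t.
m ≥ 0: smallest is -7464 mod 4100 = 736 (at t = 2), with n = -142.

736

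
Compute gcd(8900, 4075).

gcd(8900, 4075):
  8900 = 2×4075 + 750
  4075 = 5×750 + 325
  750 = 2×325 + 100
  325 = 3×100 + 25
  100 = 4×25
so gcd(8900, 4075) = 25.

25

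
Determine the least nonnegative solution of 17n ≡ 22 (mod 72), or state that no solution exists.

14

gcd(72, 17) = 1.
1 divides 22, so solutions exist.
By Bézout, 17·(17) + 72·(-4) = 1.
So 17·(17) ≡ 1 (mod 72); multiply by 22: n ≡ 374 (mod 72).
Smallest nonnegative: n = 374 mod 72 = 14.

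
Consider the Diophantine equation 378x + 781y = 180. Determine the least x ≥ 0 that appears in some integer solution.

298

gcd(781, 378):
  781 = 2*378 + 25
  378 = 15*25 + 3
  25 = 8*3 + 1
  3 = 3*1
so gcd(781, 378) = 1.
1 divides 180, so solutions exist.
Back-substitute for Bézout coefficients:
  1 = 25 - 8*3
  ... = 378*(-250) + 781*(121)
Scale by 180/1 = 180: (x₀, y₀) = (-45000, 21780).
General solution: x = -45000 + 781t, y = 21780 - 378t for integer t.
x ≥ 0: smallest is -45000 mod 781 = 298 (at t = 58), with y = -144.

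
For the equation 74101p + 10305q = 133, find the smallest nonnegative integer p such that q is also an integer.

823

gcd(74101, 10305):
  74101 = 7*10305 + 1966
  10305 = 5*1966 + 475
  1966 = 4*475 + 66
  475 = 7*66 + 13
  66 = 5*13 + 1
  13 = 13*1
so gcd(74101, 10305) = 1.
1 divides 133, so solutions exist.
Back-substitute for Bézout coefficients:
  1 = 66 - 5*13
  ... = 74101*(781) + 10305*(-5616)
Scale by 133/1 = 133: (p₀, q₀) = (103873, -746928).
General solution: p = 103873 + 10305t, q = -746928 - 74101t for integer t.
p ≥ 0: smallest is 103873 mod 10305 = 823 (at t = -10), with q = -5918.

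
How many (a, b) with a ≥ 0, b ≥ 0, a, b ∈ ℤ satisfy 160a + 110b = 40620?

gcd(160, 110) = 10  (160 = 1*110 + 50, 110 = 2*50 + 10, 50 = 5*10).
Back-substituting, 160*(-2) + 110*(3) = 10.
Scale by 4062: one solution is (-8124, 12186). Reduce a mod 11: (5, 362).
General: a = 5 + 11t, b = 362 - 16t.
a ≥ 0 ⇒ t ≥ 0; b ≥ 0 ⇒ t ≤ 22. So t ∈ [0, 22]: 23 solutions.

23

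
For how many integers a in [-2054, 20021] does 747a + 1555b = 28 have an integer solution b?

gcd(1555, 747) = 1  (1555 = 2×747 + 61, 747 = 12×61 + 15, 61 = 4×15 + 1, 15 = 15×1).
Back-substituting, 747×(-102) + 1555×(49) = 1.
Scale by 28: particular solution (-2856, 1372); reduce a mod 1555: (254, -122).
General solution: a = 254 + 1555t, b = -122 - 747t for integer t.
-2054 ≤ 254 + 1555t ≤ 20021 gives t ∈ [-1, 12], which is 14 values.

14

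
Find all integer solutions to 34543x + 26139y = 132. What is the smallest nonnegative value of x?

gcd(34543, 26139) = 1.
1 divides 132, so solutions exist.
By Bézout, 34543×(2143) + 26139×(-2832) = 1.
Scale by 132/1 = 132: (x₀, y₀) = (282876, -373824).
General solution: x = 282876 + 26139t, y = -373824 - 34543t for integer t.
x ≥ 0: smallest is 282876 mod 26139 = 21486 (at t = -10), with y = -28394.

21486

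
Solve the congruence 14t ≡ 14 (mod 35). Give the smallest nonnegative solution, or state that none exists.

1

gcd(35, 14):
  35 = 2·14 + 7
  14 = 2·7
so gcd(35, 14) = 7.
7 divides 14, so solutions exist.
Back-substitute for Bézout coefficients:
  7 = 35 - 2·14
  ... = 14·(-2) + 35·(1)
So 14·(-2) ≡ 7 (mod 35); multiply by 2: t ≡ -4 (mod 5).
Smallest nonnegative: t = -4 mod 5 = 1.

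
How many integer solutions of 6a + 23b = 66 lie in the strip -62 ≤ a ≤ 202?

12

gcd(23, 6) = 1  (23 = 3×6 + 5, 6 = 1×5 + 1, 5 = 5×1).
Back-substituting, 6×(4) + 23×(-1) = 1.
Scale by 66: particular solution (264, -66); reduce a mod 23: (11, 0).
General solution: a = 11 + 23t, b = 0 - 6t for integer t.
-62 ≤ 11 + 23t ≤ 202 gives t ∈ [-3, 8], which is 12 values.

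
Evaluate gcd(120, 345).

gcd(345, 120):
  345 = 2×120 + 105
  120 = 1×105 + 15
  105 = 7×15
so gcd(345, 120) = 15.

15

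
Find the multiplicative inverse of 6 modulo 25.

21

gcd(25, 6) = 1  (25 = 4×6 + 1, 6 = 6×1).
Back-substituting, 6×(-4) + 25×(1) = 1.
So 6×-4 ≡ 1 (mod 25), and -4 mod 25 = 21.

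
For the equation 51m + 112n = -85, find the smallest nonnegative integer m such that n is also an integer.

gcd(112, 51):
  112 = 2×51 + 10
  51 = 5×10 + 1
  10 = 10×1
so gcd(112, 51) = 1.
1 divides -85, so solutions exist.
Back-substitute for Bézout coefficients:
  1 = 51 - 5×10
  ... = 51×(11) + 112×(-5)
Scale by -85/1 = -85: (m₀, n₀) = (-935, 425).
General solution: m = -935 + 112t, n = 425 - 51t for integer t.
m ≥ 0: smallest is -935 mod 112 = 73 (at t = 9), with n = -34.

73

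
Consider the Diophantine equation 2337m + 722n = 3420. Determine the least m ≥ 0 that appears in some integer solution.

gcd(2337, 722) = 19  (2337 = 3·722 + 171, 722 = 4·171 + 38, 171 = 4·38 + 19, 38 = 2·19).
19 divides 3420, so solutions exist.
Back-substituting, 2337·(17) + 722·(-55) = 19.
Scale by 3420/19 = 180: (m₀, n₀) = (3060, -9900).
General solution: m = 3060 + 38t, n = -9900 - 123t for integer t.
m ≥ 0: smallest is 3060 mod 38 = 20 (at t = -80), with n = -60.

20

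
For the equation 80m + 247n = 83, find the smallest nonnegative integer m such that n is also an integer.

35

gcd(247, 80) = 1  (247 = 3×80 + 7, 80 = 11×7 + 3, 7 = 2×3 + 1, 3 = 3×1).
1 divides 83, so solutions exist.
Back-substituting, 80×(-71) + 247×(23) = 1.
Scale by 83/1 = 83: (m₀, n₀) = (-5893, 1909).
General solution: m = -5893 + 247t, n = 1909 - 80t for integer t.
m ≥ 0: smallest is -5893 mod 247 = 35 (at t = 24), with n = -11.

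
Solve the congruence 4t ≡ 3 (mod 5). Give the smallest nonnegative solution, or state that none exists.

2

gcd(5, 4) = 1.
1 divides 3, so solutions exist.
By Bézout, 4*(-1) + 5*(1) = 1.
So 4*(-1) ≡ 1 (mod 5); multiply by 3: t ≡ -3 (mod 5).
Smallest nonnegative: t = -3 mod 5 = 2.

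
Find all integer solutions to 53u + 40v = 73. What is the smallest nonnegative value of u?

21

gcd(53, 40):
  53 = 1×40 + 13
  40 = 3×13 + 1
  13 = 13×1
so gcd(53, 40) = 1.
1 divides 73, so solutions exist.
Back-substitute for Bézout coefficients:
  1 = 40 - 3×13
  ... = 53×(-3) + 40×(4)
Scale by 73/1 = 73: (u₀, v₀) = (-219, 292).
General solution: u = -219 + 40t, v = 292 - 53t for integer t.
u ≥ 0: smallest is -219 mod 40 = 21 (at t = 6), with v = -26.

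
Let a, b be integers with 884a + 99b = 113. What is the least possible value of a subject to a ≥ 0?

97

gcd(884, 99):
  884 = 8·99 + 92
  99 = 1·92 + 7
  92 = 13·7 + 1
  7 = 7·1
so gcd(884, 99) = 1.
1 divides 113, so solutions exist.
Back-substitute for Bézout coefficients:
  1 = 92 - 13·7
  ... = 884·(14) + 99·(-125)
Scale by 113/1 = 113: (a₀, b₀) = (1582, -14125).
General solution: a = 1582 + 99t, b = -14125 - 884t for integer t.
a ≥ 0: smallest is 1582 mod 99 = 97 (at t = -15), with b = -865.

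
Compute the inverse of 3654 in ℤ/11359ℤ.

9957

gcd(11359, 3654) = 1.
By Bézout, 3654·(-1402) + 11359·(451) = 1.
So 3654·-1402 ≡ 1 (mod 11359), and -1402 mod 11359 = 9957.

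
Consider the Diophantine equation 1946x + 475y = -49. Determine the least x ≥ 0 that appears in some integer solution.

gcd(1946, 475):
  1946 = 4·475 + 46
  475 = 10·46 + 15
  46 = 3·15 + 1
  15 = 15·1
so gcd(1946, 475) = 1.
1 divides -49, so solutions exist.
Back-substitute for Bézout coefficients:
  1 = 46 - 3·15
  ... = 1946·(31) + 475·(-127)
Scale by -49/1 = -49: (x₀, y₀) = (-1519, 6223).
General solution: x = -1519 + 475t, y = 6223 - 1946t for integer t.
x ≥ 0: smallest is -1519 mod 475 = 381 (at t = 4), with y = -1561.

381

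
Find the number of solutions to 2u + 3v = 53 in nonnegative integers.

9

gcd(3, 2):
  3 = 1·2 + 1
  2 = 2·1
so gcd(3, 2) = 1.
Back-substitute for Bézout coefficients:
  1 = 3 - 1·2
  ... = 2·(-1) + 3·(1)
Scale by 53: one solution is (-53, 53). Reduce u mod 3: (1, 17).
General: u = 1 + 3t, v = 17 - 2t.
u ≥ 0 ⇒ t ≥ 0; v ≥ 0 ⇒ t ≤ 8. So t ∈ [0, 8]: 9 solutions.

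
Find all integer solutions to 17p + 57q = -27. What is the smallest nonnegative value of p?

gcd(57, 17) = 1.
1 divides -27, so solutions exist.
By Bézout, 17×(-10) + 57×(3) = 1.
Scale by -27/1 = -27: (p₀, q₀) = (270, -81).
General solution: p = 270 + 57t, q = -81 - 17t for integer t.
p ≥ 0: smallest is 270 mod 57 = 42 (at t = -4), with q = -13.

42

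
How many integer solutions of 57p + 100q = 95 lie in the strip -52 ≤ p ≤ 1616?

16

gcd(100, 57) = 1  (100 = 1*57 + 43, 57 = 1*43 + 14, 43 = 3*14 + 1, 14 = 14*1).
Back-substituting, 57*(-7) + 100*(4) = 1.
Scale by 95: particular solution (-665, 380); reduce p mod 100: (35, -19).
General solution: p = 35 + 100t, q = -19 - 57t for integer t.
-52 ≤ 35 + 100t ≤ 1616 gives t ∈ [0, 15], which is 16 values.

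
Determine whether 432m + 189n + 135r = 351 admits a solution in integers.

yes

gcd(432, 189) = 27  (432 = 2×189 + 54, 189 = 3×54 + 27, 54 = 2×27).
gcd(27, 135) = 27.
27 divides 351, so integer solutions exist.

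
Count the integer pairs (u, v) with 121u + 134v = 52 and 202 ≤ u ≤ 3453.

gcd(134, 121) = 1.
By Bézout, 121·(-31) + 134·(28) = 1.
Particular solution: (130, -117).
General solution: u = 130 + 134t, v = -117 - 121t for integer t.
202 ≤ 130 + 134t ≤ 3453 gives t ∈ [1, 24], which is 24 values.

24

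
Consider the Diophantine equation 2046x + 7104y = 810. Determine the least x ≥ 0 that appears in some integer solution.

gcd(7104, 2046) = 6.
6 divides 810, so solutions exist.
By Bézout, 2046×(125) + 7104×(-36) = 6.
Scale by 810/6 = 135: (x₀, y₀) = (16875, -4860).
General solution: x = 16875 + 1184t, y = -4860 - 341t for integer t.
x ≥ 0: smallest is 16875 mod 1184 = 299 (at t = -14), with y = -86.

299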